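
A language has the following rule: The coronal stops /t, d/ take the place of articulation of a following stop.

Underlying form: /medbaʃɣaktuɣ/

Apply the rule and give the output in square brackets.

/d/ before /b/ (labial) → [b]

[mebbaʃɣaktuɣ]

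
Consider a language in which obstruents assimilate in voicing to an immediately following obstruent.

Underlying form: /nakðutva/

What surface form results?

/k/ before /ð/ (voiced) → [g]
/t/ before /v/ (voiced) → [d]

[nagðudva]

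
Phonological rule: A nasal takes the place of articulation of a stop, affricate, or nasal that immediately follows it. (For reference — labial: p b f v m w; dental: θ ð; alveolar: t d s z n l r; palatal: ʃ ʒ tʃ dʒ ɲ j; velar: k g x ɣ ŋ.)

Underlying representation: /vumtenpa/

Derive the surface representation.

[vuntempa]

/m/ before /t/ (alveolar) → [n]
/n/ before /p/ (labial) → [m]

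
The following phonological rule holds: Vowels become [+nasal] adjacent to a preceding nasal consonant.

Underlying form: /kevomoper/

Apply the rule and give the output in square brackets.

[kevomõper]

/o/ after nasal /m/ → [õ]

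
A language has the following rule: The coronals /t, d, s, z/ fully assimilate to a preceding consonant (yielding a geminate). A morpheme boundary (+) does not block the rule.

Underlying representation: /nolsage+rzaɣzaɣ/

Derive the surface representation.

/s/ after /l/ → [l] (total assimilation)
/z/ after /r/ → [r] (total assimilation)
/z/ after /ɣ/ → [ɣ] (total assimilation)

[nollage+rraɣɣaɣ]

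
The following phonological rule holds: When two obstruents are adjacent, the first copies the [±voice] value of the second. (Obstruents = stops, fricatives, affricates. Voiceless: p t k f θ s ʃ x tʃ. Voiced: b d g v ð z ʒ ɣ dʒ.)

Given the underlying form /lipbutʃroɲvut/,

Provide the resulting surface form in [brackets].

/p/ before /b/ (voiced) → [b]

[libbutʃroɲvut]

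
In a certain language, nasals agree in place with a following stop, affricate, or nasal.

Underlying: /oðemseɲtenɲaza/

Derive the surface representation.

[oðemsenteɲɲaza]

/ɲ/ before /t/ (alveolar) → [n]
/n/ before /ɲ/ (palatal) → [ɲ]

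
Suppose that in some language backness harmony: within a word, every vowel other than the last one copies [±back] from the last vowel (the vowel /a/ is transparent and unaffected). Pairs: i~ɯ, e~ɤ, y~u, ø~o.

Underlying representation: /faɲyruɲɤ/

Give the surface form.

[faɲuruɲɤ]

/y/ harmonizes with /ɤ/ ([+back]) → [u]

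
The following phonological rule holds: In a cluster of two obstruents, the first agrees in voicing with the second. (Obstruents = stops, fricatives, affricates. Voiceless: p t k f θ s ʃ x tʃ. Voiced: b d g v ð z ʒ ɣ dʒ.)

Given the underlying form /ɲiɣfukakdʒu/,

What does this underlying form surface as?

[ɲixfukagdʒu]

/ɣ/ before /f/ (voiceless) → [x]
/k/ before /dʒ/ (voiced) → [g]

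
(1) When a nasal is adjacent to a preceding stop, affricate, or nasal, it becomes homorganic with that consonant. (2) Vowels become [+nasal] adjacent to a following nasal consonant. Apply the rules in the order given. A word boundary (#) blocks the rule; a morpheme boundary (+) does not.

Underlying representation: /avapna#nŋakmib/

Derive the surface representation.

Rule 1: /n/ after /p/ (labial) → [m]
Rule 1: /ŋ/ after /n/ (alveolar) → [n]
Rule 1: /m/ after /k/ (velar) → [ŋ]
After rule 1: avapma#nnakŋib
Rule 2: no segment meets the rule's conditions; no change.

[avapma#nnakŋib]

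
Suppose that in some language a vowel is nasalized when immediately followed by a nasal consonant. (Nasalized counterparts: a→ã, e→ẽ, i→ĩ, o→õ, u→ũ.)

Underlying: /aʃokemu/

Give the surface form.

[aʃokẽmu]

/e/ before nasal /m/ → [ẽ]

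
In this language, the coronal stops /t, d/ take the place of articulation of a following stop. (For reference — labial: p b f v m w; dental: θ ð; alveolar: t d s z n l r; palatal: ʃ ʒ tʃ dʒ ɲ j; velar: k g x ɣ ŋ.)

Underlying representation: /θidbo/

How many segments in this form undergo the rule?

/d/ before /b/ (labial) → [b]
1 segment changes.

1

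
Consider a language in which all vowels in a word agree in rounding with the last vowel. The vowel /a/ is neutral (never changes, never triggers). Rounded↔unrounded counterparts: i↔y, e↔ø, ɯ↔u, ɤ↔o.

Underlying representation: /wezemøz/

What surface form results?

[wøzømøz]

/e/ harmonizes with /ø/ ([+round]) → [ø]
/e/ harmonizes with /ø/ ([+round]) → [ø]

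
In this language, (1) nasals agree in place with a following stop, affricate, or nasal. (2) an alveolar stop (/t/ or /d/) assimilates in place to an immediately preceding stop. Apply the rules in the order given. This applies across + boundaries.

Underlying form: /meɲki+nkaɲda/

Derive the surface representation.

[meŋki+ŋkanda]

Rule 1: /ɲ/ before /k/ (velar) → [ŋ]
Rule 1: /n/ before /k/ (velar) → [ŋ]
Rule 1: /ɲ/ before /d/ (alveolar) → [n]
After rule 1: meŋki+ŋkanda
Rule 2: no segment meets the rule's conditions; no change.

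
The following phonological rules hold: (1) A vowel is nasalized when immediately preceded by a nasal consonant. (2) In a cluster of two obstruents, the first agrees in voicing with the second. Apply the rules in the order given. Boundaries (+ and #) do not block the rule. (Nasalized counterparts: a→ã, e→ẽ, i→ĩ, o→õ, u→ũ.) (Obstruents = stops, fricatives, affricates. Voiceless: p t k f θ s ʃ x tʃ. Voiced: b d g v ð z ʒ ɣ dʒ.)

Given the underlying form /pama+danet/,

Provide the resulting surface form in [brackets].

[pamã+danẽt]

Rule 1: /a/ after nasal /m/ → [ã]
Rule 1: /e/ after nasal /n/ → [ẽ]
After rule 1: pamã+danẽt
Rule 2: no segment meets the rule's conditions; no change.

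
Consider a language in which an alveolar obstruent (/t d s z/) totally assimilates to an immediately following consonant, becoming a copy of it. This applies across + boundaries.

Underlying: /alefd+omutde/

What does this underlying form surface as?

/t/ before /d/ → [d] (total assimilation)

[alefd+omudde]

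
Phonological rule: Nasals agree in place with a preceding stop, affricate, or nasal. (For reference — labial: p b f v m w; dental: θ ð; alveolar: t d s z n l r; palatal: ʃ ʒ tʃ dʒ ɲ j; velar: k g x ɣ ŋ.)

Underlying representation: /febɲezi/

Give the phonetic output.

/ɲ/ after /b/ (labial) → [m]

[febmezi]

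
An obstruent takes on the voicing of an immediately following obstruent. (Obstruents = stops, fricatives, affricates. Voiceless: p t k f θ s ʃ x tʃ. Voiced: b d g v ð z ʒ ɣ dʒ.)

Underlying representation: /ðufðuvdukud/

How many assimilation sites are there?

1

/f/ before /ð/ (voiced) → [v]
1 segment changes.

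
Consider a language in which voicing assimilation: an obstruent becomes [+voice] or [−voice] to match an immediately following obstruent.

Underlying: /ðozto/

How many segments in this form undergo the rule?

1

/z/ before /t/ (voiceless) → [s]
1 segment changes.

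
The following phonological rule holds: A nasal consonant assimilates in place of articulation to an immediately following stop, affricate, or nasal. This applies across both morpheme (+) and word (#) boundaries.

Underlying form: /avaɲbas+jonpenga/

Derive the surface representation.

[avambas+jompeŋga]

/ɲ/ before /b/ (labial) → [m]
/n/ before /p/ (labial) → [m]
/n/ before /g/ (velar) → [ŋ]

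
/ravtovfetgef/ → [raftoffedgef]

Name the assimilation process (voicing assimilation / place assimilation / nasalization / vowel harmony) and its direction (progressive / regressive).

/v/→[f] /v/→[f] /t/→[d].
Each target copies a feature from the following segment, so the direction is regressive.

voicing assimilation, regressive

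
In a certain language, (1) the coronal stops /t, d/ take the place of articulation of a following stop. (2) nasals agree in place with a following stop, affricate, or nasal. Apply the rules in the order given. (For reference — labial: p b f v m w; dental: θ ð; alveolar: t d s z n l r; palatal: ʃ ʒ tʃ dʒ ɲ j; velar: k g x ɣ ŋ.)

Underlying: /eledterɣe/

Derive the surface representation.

Rule 1: no segment meets the rule's conditions; no change.
After rule 1: eledterɣe
Rule 2: no segment meets the rule's conditions; no change.

[eledterɣe]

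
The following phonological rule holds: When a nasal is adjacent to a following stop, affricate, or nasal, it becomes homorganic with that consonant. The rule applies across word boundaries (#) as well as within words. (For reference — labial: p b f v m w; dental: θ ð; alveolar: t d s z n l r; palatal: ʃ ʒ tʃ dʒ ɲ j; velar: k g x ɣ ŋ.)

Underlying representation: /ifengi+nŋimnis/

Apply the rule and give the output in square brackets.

/n/ before /g/ (velar) → [ŋ]
/n/ before /ŋ/ (velar) → [ŋ]
/m/ before /n/ (alveolar) → [n]

[ifeŋgi+ŋŋinnis]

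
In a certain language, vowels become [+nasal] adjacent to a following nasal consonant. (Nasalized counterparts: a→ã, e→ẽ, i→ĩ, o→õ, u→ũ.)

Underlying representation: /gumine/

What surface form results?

/u/ before nasal /m/ → [ũ]
/i/ before nasal /n/ → [ĩ]

[gũmĩne]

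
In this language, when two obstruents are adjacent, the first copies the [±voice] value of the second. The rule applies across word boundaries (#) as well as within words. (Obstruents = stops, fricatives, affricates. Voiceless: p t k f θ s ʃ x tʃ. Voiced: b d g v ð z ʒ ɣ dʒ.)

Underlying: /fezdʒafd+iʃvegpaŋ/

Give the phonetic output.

[fezdʒavd+iʒvekpaŋ]

/f/ before /d/ (voiced) → [v]
/ʃ/ before /v/ (voiced) → [ʒ]
/g/ before /p/ (voiceless) → [k]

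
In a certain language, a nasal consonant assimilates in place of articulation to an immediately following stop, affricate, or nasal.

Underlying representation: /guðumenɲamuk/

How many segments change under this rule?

1

/n/ before /ɲ/ (palatal) → [ɲ]
1 segment changes.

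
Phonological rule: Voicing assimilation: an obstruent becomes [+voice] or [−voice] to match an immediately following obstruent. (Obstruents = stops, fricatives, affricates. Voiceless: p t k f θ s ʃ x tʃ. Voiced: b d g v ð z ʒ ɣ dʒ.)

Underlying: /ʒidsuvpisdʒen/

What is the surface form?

/d/ before /s/ (voiceless) → [t]
/v/ before /p/ (voiceless) → [f]
/s/ before /dʒ/ (voiced) → [z]

[ʒitsufpizdʒen]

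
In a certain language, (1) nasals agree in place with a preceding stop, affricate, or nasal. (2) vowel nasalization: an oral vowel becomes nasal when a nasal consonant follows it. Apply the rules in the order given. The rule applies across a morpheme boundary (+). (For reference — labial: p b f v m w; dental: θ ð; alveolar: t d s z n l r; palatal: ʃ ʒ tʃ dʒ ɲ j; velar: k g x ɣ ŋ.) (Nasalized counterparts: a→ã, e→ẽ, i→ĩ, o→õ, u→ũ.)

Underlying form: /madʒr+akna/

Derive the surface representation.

[madʒr+akŋa]

Rule 1: /n/ after /k/ (velar) → [ŋ]
After rule 1: madʒr+akŋa
Rule 2: no segment meets the rule's conditions; no change.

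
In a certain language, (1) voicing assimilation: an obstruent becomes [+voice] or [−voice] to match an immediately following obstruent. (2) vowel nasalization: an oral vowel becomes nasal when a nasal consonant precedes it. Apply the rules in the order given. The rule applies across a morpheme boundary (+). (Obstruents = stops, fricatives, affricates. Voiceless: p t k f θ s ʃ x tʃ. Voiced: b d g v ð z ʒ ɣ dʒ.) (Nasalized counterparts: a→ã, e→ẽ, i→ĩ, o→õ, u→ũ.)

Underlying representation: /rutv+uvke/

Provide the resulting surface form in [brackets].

[rudv+ufke]

Rule 1: /t/ before /v/ (voiced) → [d]
Rule 1: /v/ before /k/ (voiceless) → [f]
After rule 1: rudv+ufke
Rule 2: no segment meets the rule's conditions; no change.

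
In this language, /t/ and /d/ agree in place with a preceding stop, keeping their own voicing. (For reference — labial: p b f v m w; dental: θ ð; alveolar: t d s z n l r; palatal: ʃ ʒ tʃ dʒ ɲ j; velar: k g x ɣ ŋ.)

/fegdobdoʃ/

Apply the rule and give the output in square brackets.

/d/ after /g/ (velar) → [g]
/d/ after /b/ (labial) → [b]

[feggobboʃ]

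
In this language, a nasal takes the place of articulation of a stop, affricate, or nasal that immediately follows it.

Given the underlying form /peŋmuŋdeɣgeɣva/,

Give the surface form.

[pemmundeɣgeɣva]

/ŋ/ before /m/ (labial) → [m]
/ŋ/ before /d/ (alveolar) → [n]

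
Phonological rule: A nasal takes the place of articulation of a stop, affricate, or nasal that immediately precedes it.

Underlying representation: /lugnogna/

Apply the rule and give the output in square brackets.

/n/ after /g/ (velar) → [ŋ]
/n/ after /g/ (velar) → [ŋ]

[lugŋogŋa]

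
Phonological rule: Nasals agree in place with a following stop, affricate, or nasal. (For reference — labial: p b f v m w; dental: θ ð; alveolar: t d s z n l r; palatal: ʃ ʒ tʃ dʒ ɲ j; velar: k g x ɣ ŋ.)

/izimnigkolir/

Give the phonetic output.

/m/ before /n/ (alveolar) → [n]

[izinnigkolir]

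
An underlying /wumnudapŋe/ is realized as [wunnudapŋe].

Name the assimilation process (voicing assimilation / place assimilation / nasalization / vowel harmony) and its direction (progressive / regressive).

/m/→[n].
Each target copies a feature from the following segment, so the direction is regressive.

place assimilation, regressive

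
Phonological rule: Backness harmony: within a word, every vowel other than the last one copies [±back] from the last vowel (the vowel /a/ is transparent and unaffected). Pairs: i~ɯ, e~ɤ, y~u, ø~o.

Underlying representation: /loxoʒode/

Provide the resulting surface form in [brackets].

/o/ harmonizes with /e/ ([-back]) → [ø]
/o/ harmonizes with /e/ ([-back]) → [ø]
/o/ harmonizes with /e/ ([-back]) → [ø]

[løxøʒøde]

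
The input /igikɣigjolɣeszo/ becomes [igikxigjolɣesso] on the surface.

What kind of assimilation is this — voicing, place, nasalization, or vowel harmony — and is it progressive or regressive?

voicing assimilation, progressive

/ɣ/→[x] /z/→[s].
Each target copies a feature from the preceding segment, so the direction is progressive.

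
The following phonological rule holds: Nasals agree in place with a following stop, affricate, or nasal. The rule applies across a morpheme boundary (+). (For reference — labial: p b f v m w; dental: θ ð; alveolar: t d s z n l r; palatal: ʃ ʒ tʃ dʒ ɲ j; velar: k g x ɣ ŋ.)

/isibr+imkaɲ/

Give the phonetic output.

/m/ before /k/ (velar) → [ŋ]

[isibr+iŋkaɲ]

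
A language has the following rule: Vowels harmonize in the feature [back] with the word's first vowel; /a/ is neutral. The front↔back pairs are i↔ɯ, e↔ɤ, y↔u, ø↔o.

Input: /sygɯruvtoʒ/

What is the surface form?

[sygiryvtøʒ]

/ɯ/ harmonizes with /y/ ([-back]) → [i]
/u/ harmonizes with /y/ ([-back]) → [y]
/o/ harmonizes with /y/ ([-back]) → [ø]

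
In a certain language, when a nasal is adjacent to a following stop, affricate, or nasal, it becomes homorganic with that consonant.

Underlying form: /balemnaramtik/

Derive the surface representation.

/m/ before /n/ (alveolar) → [n]
/m/ before /t/ (alveolar) → [n]

[balennarantik]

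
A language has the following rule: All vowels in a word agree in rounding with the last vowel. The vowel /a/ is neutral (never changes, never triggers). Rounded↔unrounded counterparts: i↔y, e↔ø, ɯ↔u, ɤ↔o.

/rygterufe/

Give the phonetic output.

/y/ harmonizes with /e/ ([-round]) → [i]
/u/ harmonizes with /e/ ([-round]) → [ɯ]

[rigterɯfe]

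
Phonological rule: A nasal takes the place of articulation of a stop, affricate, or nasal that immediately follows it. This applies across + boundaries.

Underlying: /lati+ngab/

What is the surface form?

/n/ before /g/ (velar) → [ŋ]

[lati+ŋgab]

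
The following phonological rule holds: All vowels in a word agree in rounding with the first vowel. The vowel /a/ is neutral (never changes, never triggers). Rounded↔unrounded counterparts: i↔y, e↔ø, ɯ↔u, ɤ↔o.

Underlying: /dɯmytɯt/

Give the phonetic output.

[dɯmitɯt]

/y/ harmonizes with /ɯ/ ([-round]) → [i]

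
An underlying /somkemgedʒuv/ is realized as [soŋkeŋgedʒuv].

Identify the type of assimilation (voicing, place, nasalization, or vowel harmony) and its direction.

place assimilation, regressive

/m/→[ŋ] /m/→[ŋ].
Each target copies a feature from the following segment, so the direction is regressive.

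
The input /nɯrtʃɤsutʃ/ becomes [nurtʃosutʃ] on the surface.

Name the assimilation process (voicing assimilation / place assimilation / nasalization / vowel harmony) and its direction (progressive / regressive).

/ɯ/→[u] /ɤ/→[o].
Vowels agree with the last vowel, so the harmony is regressive.

vowel harmony, regressive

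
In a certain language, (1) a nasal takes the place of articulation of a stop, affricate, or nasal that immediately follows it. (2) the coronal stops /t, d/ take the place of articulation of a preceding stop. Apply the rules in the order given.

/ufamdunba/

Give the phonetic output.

[ufandumba]

Rule 1: /m/ before /d/ (alveolar) → [n]
Rule 1: /n/ before /b/ (labial) → [m]
After rule 1: ufandumba
Rule 2: no segment meets the rule's conditions; no change.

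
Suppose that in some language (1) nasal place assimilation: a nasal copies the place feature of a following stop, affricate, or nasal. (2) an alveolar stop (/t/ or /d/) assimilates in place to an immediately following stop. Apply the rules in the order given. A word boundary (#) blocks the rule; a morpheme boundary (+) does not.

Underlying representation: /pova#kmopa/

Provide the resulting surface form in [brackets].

[pova#kmopa]

Rule 1: no segment meets the rule's conditions; no change.
After rule 1: pova#kmopa
Rule 2: no segment meets the rule's conditions; no change.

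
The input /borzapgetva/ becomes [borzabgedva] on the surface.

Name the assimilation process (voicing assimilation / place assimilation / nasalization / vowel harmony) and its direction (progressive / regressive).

/p/→[b] /t/→[d].
Each target copies a feature from the following segment, so the direction is regressive.

voicing assimilation, regressive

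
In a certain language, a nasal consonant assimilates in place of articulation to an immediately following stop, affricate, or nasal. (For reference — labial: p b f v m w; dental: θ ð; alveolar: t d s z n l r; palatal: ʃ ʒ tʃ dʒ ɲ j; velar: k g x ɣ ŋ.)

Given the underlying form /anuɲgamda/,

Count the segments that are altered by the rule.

/ɲ/ before /g/ (velar) → [ŋ]
/m/ before /d/ (alveolar) → [n]
2 segments change.

2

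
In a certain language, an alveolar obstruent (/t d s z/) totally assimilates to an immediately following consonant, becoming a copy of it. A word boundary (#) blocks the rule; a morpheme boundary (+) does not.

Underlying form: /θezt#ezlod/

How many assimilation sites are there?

/z/ before /t/ → [t] (total assimilation)
/z/ before /l/ → [l] (total assimilation)
2 segments change.

2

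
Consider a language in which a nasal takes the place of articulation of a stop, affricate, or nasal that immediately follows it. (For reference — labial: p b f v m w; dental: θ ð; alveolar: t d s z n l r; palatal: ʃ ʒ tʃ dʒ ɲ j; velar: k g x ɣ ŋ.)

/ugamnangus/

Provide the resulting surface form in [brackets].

[ugannaŋgus]

/m/ before /n/ (alveolar) → [n]
/n/ before /g/ (velar) → [ŋ]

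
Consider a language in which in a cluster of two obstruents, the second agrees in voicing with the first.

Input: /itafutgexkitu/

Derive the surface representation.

[itafutkexkitu]

/g/ after /t/ (voiceless) → [k]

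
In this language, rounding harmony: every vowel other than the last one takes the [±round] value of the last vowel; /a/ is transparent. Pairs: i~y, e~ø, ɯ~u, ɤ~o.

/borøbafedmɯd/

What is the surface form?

/o/ harmonizes with /ɯ/ ([-round]) → [ɤ]
/ø/ harmonizes with /ɯ/ ([-round]) → [e]

[bɤrebafedmɯd]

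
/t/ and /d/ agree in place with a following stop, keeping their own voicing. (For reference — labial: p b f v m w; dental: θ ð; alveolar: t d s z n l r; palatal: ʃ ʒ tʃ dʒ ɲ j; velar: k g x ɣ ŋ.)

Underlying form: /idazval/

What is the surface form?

[idazval]

no segment meets the rule's conditions; no change.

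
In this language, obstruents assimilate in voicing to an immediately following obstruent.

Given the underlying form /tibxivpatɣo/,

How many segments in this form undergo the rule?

/b/ before /x/ (voiceless) → [p]
/v/ before /p/ (voiceless) → [f]
/t/ before /ɣ/ (voiced) → [d]
3 segments change.

3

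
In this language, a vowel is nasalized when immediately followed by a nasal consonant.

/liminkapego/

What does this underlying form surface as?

[lĩmĩnkapego]

/i/ before nasal /m/ → [ĩ]
/i/ before nasal /n/ → [ĩ]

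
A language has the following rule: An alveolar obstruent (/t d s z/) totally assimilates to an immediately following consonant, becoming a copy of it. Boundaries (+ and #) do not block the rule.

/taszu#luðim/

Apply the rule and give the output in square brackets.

[tazzu#luðim]

/s/ before /z/ → [z] (total assimilation)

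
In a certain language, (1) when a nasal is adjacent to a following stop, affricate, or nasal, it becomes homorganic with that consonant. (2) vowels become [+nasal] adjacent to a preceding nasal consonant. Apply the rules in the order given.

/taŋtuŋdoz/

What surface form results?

[tantundoz]

Rule 1: /ŋ/ before /t/ (alveolar) → [n]
Rule 1: /ŋ/ before /d/ (alveolar) → [n]
After rule 1: tantundoz
Rule 2: no segment meets the rule's conditions; no change.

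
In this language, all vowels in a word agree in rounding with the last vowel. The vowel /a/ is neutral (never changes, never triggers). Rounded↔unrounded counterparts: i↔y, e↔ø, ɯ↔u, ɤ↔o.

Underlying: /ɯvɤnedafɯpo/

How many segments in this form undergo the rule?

/ɯ/ harmonizes with /o/ ([+round]) → [u]
/ɤ/ harmonizes with /o/ ([+round]) → [o]
/e/ harmonizes with /o/ ([+round]) → [ø]
/ɯ/ harmonizes with /o/ ([+round]) → [u]
4 segments change.

4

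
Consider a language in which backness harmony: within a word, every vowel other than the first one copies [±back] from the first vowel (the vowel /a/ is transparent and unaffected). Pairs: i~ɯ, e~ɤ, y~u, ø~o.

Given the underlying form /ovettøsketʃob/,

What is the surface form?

/e/ harmonizes with /o/ ([+back]) → [ɤ]
/ø/ harmonizes with /o/ ([+back]) → [o]
/e/ harmonizes with /o/ ([+back]) → [ɤ]

[ovɤttoskɤtʃob]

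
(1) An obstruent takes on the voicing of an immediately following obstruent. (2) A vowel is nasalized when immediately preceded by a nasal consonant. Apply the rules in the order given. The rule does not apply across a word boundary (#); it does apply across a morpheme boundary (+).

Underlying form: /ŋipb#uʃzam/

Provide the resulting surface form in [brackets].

[ŋĩbb#uʒzam]

Rule 1: /p/ before /b/ (voiced) → [b]
Rule 1: /ʃ/ before /z/ (voiced) → [ʒ]
After rule 1: ŋibb#uʒzam
Rule 2: /i/ after nasal /ŋ/ → [ĩ]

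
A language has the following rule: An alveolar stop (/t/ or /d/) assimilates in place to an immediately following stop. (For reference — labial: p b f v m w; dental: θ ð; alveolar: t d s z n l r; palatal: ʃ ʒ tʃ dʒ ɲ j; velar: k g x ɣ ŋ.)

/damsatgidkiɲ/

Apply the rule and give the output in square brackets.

/t/ before /g/ (velar) → [k]
/d/ before /k/ (velar) → [g]

[damsakgigkiɲ]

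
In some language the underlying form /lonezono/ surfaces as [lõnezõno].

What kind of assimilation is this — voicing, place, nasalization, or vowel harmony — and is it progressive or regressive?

/o/→[õ] /o/→[õ].
Each target copies a feature from the following segment, so the direction is regressive.

nasalization, regressive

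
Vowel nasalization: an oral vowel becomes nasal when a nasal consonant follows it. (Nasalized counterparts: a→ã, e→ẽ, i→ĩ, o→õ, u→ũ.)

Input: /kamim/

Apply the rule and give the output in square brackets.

/a/ before nasal /m/ → [ã]
/i/ before nasal /m/ → [ĩ]

[kãmĩm]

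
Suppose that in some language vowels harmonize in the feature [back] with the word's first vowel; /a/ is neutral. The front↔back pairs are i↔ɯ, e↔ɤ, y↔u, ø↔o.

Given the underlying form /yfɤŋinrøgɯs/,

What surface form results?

/ɤ/ harmonizes with /y/ ([-back]) → [e]
/ɯ/ harmonizes with /y/ ([-back]) → [i]

[yfeŋinrøgis]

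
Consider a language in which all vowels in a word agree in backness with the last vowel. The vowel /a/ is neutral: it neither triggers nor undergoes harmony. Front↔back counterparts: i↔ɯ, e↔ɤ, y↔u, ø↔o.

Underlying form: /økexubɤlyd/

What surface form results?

[økexybelyd]

/u/ harmonizes with /y/ ([-back]) → [y]
/ɤ/ harmonizes with /y/ ([-back]) → [e]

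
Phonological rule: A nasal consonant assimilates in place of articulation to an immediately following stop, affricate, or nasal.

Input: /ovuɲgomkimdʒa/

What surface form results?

[ovuŋgoŋkiɲdʒa]

/ɲ/ before /g/ (velar) → [ŋ]
/m/ before /k/ (velar) → [ŋ]
/m/ before /dʒ/ (palatal) → [ɲ]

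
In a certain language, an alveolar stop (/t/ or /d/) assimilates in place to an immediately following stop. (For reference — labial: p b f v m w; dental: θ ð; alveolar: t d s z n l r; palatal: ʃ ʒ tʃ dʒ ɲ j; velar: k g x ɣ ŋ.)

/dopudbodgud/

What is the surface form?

/d/ before /b/ (labial) → [b]
/d/ before /g/ (velar) → [g]

[dopubboggud]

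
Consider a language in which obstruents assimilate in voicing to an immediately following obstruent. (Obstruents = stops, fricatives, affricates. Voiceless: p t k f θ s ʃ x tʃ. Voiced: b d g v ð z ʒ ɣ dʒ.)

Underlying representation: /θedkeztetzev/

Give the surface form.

[θetkestedzev]

/d/ before /k/ (voiceless) → [t]
/z/ before /t/ (voiceless) → [s]
/t/ before /z/ (voiced) → [d]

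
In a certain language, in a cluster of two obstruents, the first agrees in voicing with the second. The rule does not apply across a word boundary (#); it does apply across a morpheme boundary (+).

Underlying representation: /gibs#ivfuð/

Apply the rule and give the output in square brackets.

[gips#iffuð]

/b/ before /s/ (voiceless) → [p]
/v/ before /f/ (voiceless) → [f]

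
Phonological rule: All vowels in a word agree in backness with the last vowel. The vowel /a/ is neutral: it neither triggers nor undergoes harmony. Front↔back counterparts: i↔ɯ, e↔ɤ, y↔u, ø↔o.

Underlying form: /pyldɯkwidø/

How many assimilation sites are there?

1

/ɯ/ harmonizes with /ø/ ([-back]) → [i]
1 segment changes.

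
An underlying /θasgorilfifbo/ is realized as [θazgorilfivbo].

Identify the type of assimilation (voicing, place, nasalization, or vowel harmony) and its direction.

voicing assimilation, regressive

/s/→[z] /f/→[v].
Each target copies a feature from the following segment, so the direction is regressive.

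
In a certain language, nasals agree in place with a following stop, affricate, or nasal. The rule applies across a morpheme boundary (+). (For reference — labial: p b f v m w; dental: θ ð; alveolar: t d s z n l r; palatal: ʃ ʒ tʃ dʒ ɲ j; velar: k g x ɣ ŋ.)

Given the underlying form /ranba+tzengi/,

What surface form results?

/n/ before /b/ (labial) → [m]
/n/ before /g/ (velar) → [ŋ]

[ramba+tzeŋgi]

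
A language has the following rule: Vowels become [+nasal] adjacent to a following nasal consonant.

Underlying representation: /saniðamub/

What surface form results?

[sãniðãmub]

/a/ before nasal /n/ → [ã]
/a/ before nasal /m/ → [ã]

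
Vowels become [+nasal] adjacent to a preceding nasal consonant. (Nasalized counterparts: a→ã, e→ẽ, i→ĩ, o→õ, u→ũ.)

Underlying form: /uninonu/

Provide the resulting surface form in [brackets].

/i/ after nasal /n/ → [ĩ]
/o/ after nasal /n/ → [õ]
/u/ after nasal /n/ → [ũ]

[unĩnõnũ]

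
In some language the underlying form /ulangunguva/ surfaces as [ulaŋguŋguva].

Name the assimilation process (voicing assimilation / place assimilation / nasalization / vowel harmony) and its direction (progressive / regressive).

/n/→[ŋ] /n/→[ŋ].
Each target copies a feature from the following segment, so the direction is regressive.

place assimilation, regressive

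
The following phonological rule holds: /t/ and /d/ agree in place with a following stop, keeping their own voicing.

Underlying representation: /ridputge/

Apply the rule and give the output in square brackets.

[ribpukge]

/d/ before /p/ (labial) → [b]
/t/ before /g/ (velar) → [k]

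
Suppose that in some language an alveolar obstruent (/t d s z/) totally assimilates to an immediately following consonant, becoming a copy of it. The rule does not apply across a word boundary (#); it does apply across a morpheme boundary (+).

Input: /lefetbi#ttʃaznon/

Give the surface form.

/t/ before /b/ → [b] (total assimilation)
/t/ before /tʃ/ → [tʃ] (total assimilation)
/z/ before /n/ → [n] (total assimilation)

[lefebbi#tʃtʃannon]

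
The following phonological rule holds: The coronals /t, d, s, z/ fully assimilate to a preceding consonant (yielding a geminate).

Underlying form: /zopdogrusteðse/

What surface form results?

[zoppogrusseððe]

/d/ after /p/ → [p] (total assimilation)
/t/ after /s/ → [s] (total assimilation)
/s/ after /ð/ → [ð] (total assimilation)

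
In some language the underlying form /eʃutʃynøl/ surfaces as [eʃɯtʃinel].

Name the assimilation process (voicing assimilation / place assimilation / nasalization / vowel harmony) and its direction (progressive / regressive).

/u/→[ɯ] /y/→[i] /ø/→[e].
Vowels agree with the first vowel, so the harmony is progressive.

vowel harmony, progressive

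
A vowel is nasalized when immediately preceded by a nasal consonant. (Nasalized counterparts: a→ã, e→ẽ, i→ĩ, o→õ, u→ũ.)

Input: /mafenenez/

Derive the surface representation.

/a/ after nasal /m/ → [ã]
/e/ after nasal /n/ → [ẽ]
/e/ after nasal /n/ → [ẽ]

[mãfenẽnẽz]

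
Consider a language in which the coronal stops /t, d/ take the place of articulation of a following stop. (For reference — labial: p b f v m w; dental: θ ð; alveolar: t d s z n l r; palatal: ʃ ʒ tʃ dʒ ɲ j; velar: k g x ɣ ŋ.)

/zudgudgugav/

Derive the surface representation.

[zugguggugav]

/d/ before /g/ (velar) → [g]
/d/ before /g/ (velar) → [g]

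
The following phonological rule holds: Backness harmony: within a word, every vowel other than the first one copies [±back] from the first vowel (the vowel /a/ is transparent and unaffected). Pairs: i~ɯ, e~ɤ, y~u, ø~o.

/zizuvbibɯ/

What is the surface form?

/u/ harmonizes with /i/ ([-back]) → [y]
/ɯ/ harmonizes with /i/ ([-back]) → [i]

[zizyvbibi]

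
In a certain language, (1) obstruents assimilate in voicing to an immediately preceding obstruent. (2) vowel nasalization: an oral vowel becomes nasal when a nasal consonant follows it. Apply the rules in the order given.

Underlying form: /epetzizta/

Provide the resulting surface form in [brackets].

[epetsizda]

Rule 1: /z/ after /t/ (voiceless) → [s]
Rule 1: /t/ after /z/ (voiced) → [d]
After rule 1: epetsizda
Rule 2: no segment meets the rule's conditions; no change.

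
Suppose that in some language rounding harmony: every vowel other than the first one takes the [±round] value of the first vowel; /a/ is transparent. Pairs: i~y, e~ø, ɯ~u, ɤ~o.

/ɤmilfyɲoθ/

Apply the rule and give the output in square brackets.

/y/ harmonizes with /ɤ/ ([-round]) → [i]
/o/ harmonizes with /ɤ/ ([-round]) → [ɤ]

[ɤmilfiɲɤθ]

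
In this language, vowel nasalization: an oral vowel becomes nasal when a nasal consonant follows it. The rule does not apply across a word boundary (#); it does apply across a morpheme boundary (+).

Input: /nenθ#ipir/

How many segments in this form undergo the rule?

1

/e/ before nasal /n/ → [ẽ]
1 segment changes.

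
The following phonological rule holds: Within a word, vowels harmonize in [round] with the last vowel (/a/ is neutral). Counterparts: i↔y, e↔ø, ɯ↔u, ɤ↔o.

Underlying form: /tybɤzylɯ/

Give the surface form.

/y/ harmonizes with /ɯ/ ([-round]) → [i]
/y/ harmonizes with /ɯ/ ([-round]) → [i]

[tibɤzilɯ]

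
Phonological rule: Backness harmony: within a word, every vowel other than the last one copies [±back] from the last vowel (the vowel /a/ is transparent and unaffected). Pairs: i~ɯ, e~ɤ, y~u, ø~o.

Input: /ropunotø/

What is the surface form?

/o/ harmonizes with /ø/ ([-back]) → [ø]
/u/ harmonizes with /ø/ ([-back]) → [y]
/o/ harmonizes with /ø/ ([-back]) → [ø]

[røpynøtø]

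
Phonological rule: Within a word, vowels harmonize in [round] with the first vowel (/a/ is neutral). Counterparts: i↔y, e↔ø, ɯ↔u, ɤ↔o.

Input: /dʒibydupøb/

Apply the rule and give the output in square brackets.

/y/ harmonizes with /i/ ([-round]) → [i]
/u/ harmonizes with /i/ ([-round]) → [ɯ]
/ø/ harmonizes with /i/ ([-round]) → [e]

[dʒibidɯpeb]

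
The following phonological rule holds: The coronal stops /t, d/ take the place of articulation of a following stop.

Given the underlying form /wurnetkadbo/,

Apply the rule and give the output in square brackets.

[wurnekkabbo]

/t/ before /k/ (velar) → [k]
/d/ before /b/ (labial) → [b]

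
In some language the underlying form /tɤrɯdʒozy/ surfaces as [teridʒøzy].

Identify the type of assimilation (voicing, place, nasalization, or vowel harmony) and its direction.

/ɤ/→[e] /ɯ/→[i] /o/→[ø].
Vowels agree with the last vowel, so the harmony is regressive.

vowel harmony, regressive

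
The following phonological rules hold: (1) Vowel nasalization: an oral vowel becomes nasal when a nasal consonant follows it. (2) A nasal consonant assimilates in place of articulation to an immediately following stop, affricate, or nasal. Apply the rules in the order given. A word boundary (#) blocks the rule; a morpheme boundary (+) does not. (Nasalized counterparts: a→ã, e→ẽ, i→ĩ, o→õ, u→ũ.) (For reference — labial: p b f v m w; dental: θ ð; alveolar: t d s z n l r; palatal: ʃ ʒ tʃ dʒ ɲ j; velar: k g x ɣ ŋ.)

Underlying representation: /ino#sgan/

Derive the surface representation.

Rule 1: /i/ before nasal /n/ → [ĩ]
Rule 1: /a/ before nasal /n/ → [ã]
After rule 1: ĩno#sgãn
Rule 2: no segment meets the rule's conditions; no change.

[ĩno#sgãn]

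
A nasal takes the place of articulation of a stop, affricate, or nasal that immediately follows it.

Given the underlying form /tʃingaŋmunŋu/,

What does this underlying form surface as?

/n/ before /g/ (velar) → [ŋ]
/ŋ/ before /m/ (labial) → [m]
/n/ before /ŋ/ (velar) → [ŋ]

[tʃiŋgammuŋŋu]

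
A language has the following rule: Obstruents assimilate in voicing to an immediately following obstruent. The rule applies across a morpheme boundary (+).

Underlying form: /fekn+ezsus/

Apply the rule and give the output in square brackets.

[fekn+essus]

/z/ before /s/ (voiceless) → [s]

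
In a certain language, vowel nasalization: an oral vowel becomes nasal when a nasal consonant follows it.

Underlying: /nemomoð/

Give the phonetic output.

/e/ before nasal /m/ → [ẽ]
/o/ before nasal /m/ → [õ]

[nẽmõmoð]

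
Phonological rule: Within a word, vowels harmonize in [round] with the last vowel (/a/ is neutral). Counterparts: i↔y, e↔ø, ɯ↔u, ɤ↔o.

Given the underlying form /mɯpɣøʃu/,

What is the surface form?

/ɯ/ harmonizes with /u/ ([+round]) → [u]

[mupɣøʃu]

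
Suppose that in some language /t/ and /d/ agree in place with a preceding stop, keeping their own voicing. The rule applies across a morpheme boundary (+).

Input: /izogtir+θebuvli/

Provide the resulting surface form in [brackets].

[izogkir+θebuvli]

/t/ after /g/ (velar) → [k]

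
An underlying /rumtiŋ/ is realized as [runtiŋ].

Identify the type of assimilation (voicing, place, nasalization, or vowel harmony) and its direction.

place assimilation, regressive

/m/→[n].
Each target copies a feature from the following segment, so the direction is regressive.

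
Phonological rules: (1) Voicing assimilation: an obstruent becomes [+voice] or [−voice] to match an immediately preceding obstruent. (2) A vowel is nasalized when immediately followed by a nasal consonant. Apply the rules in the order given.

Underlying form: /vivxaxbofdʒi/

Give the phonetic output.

[vivɣaxpoftʃi]

Rule 1: /x/ after /v/ (voiced) → [ɣ]
Rule 1: /b/ after /x/ (voiceless) → [p]
Rule 1: /dʒ/ after /f/ (voiceless) → [tʃ]
After rule 1: vivɣaxpoftʃi
Rule 2: no segment meets the rule's conditions; no change.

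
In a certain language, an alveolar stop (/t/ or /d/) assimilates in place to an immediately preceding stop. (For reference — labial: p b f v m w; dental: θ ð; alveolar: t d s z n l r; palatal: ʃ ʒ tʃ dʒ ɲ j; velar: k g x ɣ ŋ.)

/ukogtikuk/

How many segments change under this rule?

1

/t/ after /g/ (velar) → [k]
1 segment changes.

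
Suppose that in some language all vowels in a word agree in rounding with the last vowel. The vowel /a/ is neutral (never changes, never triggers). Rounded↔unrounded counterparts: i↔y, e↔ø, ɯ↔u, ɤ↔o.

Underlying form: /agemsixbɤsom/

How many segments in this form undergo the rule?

/e/ harmonizes with /o/ ([+round]) → [ø]
/i/ harmonizes with /o/ ([+round]) → [y]
/ɤ/ harmonizes with /o/ ([+round]) → [o]
3 segments change.

3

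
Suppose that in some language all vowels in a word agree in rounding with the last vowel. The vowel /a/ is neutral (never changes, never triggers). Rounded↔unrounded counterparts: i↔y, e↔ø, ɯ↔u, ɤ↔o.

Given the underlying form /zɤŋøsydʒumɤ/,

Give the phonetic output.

/ø/ harmonizes with /ɤ/ ([-round]) → [e]
/y/ harmonizes with /ɤ/ ([-round]) → [i]
/u/ harmonizes with /ɤ/ ([-round]) → [ɯ]

[zɤŋesidʒɯmɤ]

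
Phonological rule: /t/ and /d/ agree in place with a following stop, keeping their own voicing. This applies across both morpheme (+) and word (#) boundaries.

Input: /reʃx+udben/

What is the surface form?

/d/ before /b/ (labial) → [b]

[reʃx+ubben]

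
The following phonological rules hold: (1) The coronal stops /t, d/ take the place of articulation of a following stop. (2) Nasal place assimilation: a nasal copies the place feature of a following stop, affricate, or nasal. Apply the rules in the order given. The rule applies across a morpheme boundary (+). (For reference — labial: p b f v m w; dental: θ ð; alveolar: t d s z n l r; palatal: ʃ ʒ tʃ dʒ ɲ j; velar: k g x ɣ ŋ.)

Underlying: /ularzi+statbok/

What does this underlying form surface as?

Rule 1: /t/ before /b/ (labial) → [p]
After rule 1: ularzi+stapbok
Rule 2: no segment meets the rule's conditions; no change.

[ularzi+stapbok]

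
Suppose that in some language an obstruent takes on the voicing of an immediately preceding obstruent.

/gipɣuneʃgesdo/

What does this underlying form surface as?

[gipxuneʃkesto]

/ɣ/ after /p/ (voiceless) → [x]
/g/ after /ʃ/ (voiceless) → [k]
/d/ after /s/ (voiceless) → [t]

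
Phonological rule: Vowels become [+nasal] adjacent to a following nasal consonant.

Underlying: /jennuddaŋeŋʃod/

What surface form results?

/e/ before nasal /n/ → [ẽ]
/a/ before nasal /ŋ/ → [ã]
/e/ before nasal /ŋ/ → [ẽ]

[jẽnnuddãŋẽŋʃod]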